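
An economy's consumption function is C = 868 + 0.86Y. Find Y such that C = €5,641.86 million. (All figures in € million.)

868 + 0.86Y = 5641.86
0.86Y = 4773.86, so Y = 4773.86/0.86 = 5551

Y = 5551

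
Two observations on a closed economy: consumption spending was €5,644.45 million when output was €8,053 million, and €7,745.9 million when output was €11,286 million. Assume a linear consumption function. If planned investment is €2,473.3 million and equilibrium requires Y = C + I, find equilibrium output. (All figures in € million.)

Y = 8238

MPC = (7745.9 − 5644.45)/(11286 − 8053) = 2101.45/3233 = 0.65
a = 5644.45 − 0.65(8053) = 410
Equilibrium: Y = 410 + 0.65Y + 2473.3
0.35Y = 2883.3, so Y = 2883.3/0.35 = 8238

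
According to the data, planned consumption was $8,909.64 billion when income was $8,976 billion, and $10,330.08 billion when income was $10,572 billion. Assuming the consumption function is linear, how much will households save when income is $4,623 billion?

MPC = (10330.08 − 8909.64)/(10572 − 8976) = 1420.44/1596 = 0.89
a = 8909.64 − 0.89(8976) = 8909.64 − 7988.64 = 921
C = 921 + 0.89(4623) = 5035.47
S = 4623 − 5035.47 = -412.47

S = -412.47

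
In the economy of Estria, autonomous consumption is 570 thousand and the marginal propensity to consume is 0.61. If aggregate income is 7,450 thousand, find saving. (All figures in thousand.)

C = 570 + 0.61(7450) = 570 + 4544.5 = 5114.5
S = Y − C = 7450 − 5114.5 = 2335.5

S = 2335.5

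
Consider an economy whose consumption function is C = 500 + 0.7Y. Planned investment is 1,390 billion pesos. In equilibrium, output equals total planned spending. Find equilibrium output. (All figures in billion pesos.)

Y = C + I = 500 + 0.7Y + 1390
Y − 0.7Y = 1890
0.3Y = 1890, so Y = 1890/0.3 = 6300

Y = 6300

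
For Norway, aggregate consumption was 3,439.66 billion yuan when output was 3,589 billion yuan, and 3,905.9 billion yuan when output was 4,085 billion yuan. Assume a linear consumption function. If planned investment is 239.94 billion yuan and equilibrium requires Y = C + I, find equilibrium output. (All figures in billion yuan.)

MPC = (3905.9 − 3439.66)/(4085 − 3589) = 466.24/496 = 0.94
a = 3439.66 − 0.94(3589) = 66
Equilibrium: Y = 66 + 0.94Y + 239.94
0.06Y = 305.94, so Y = 305.94/0.06 = 5099

Y = 5099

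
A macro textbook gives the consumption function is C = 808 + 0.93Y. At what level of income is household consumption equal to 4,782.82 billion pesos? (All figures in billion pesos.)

Y = 4274

808 + 0.93Y = 4782.82
0.93Y = 3974.82, so Y = 3974.82/0.93 = 4274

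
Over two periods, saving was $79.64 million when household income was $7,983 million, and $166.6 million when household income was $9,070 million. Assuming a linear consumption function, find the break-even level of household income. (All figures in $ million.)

Y = 6987.5

MPS = ΔS/ΔY = (166.6 − 79.64)/(9070 − 7983) = 86.96/1087 = 0.08
MPC = 1 − MPS = 0.92
From S(7983) = 79.64: −a + 0.08(7983) = 79.64, so a = 638.64 − 79.64 = 559
Break-even (S = 0): Y = a/MPS = 559/0.08 = 6987.5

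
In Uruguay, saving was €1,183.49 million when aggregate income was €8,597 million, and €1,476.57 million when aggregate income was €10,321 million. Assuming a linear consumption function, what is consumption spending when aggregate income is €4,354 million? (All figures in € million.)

MPS = ΔS/ΔY = (1476.57 − 1183.49)/(10321 − 8597) = 293.08/1724 = 0.17
MPC = 1 − MPS = 0.83
Autonomous saving = 1183.49 − 0.17(8597) = -278, so a = 278
C = 278 + 0.83(4354) = 278 + 3613.82 = 3891.82

C = 3891.82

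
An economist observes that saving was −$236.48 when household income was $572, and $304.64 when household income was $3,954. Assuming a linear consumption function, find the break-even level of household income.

Y = 2050

MPS = ΔS/ΔY = (304.64 − (-236.48))/(3954 − 572) = 541.12/3382 = 0.16
MPC = 1 − MPS = 0.84
From S(572) = -236.48: −a + 0.16(572) = -236.48, so a = 91.52 − (-236.48) = 328
Break-even (S = 0): Y = a/MPS = 328/0.16 = 2050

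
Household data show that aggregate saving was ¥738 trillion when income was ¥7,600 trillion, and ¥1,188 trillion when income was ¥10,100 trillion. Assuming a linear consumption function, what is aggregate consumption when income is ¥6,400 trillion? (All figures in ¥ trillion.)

MPS = ΔS/ΔY = (1188 − 738)/(10100 − 7600) = 450/2500 = 0.18
MPC = 1 − MPS = 0.82
Autonomous saving = 738 − 0.18(7600) = -630, so a = 630
C = 630 + 0.82(6400) = 630 + 5248 = 5878

C = 5878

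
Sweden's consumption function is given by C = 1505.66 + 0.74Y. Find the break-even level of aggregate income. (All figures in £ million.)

At break-even, C = Y: 1505.66 + 0.74Y = Y
0.26Y = 1505.66, so Y = 1505.66/0.26 = 5791

Y = 5791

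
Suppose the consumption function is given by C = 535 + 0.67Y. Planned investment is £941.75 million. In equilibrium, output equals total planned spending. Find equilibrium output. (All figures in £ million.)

Y = C + I = 535 + 0.67Y + 941.75
Y − 0.67Y = 1476.75
0.33Y = 1476.75, so Y = 1476.75/0.33 = 4475

Y = 4475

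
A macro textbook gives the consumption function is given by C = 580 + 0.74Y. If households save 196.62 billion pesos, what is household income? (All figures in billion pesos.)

Y = 2987

S = Y − C = -580 + 0.26Y
-580 + 0.26Y = 196.62, so 0.26Y = 776.62 and Y = 2987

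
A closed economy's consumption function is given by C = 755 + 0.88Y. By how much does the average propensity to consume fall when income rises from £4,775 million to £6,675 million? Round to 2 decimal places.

At Y = 4775: C = 755 + 0.88(4775) = 4957, APC = 4957/4775 = 1.038
At Y = 6675: C = 6629, APC = 6629/6675 = 0.993
Fall in APC = 1.038 − 0.993 = 0.045 ≈ 0.05

ΔAPC = 0.05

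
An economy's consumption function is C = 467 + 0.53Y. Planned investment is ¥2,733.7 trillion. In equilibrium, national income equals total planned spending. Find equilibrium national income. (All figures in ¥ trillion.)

Y = 6810

Y = C + I = 467 + 0.53Y + 2733.7
Y − 0.53Y = 3200.7
0.47Y = 3200.7, so Y = 3200.7/0.47 = 6810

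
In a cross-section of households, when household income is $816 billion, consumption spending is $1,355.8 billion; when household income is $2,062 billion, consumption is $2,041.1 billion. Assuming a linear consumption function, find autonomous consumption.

a = 907

MPC = ΔC/ΔY = (2041.1 − 1355.8)/(2062 − 816) = 685.3/1246 = 0.55
a = C − MPC·Y = 1355.8 − 0.55(816) = 1355.8 − 448.8 = 907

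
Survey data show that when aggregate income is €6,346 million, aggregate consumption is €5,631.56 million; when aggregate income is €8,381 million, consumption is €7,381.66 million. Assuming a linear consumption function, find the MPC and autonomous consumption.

MPC = ΔC/ΔY = (7381.66 − 5631.56)/(8381 − 6346) = 1750.1/2035 = 0.86
a = C − MPC·Y = 5631.56 − 0.86(6346) = 5631.56 − 5457.56 = 174

MPC = 0.86; a = 174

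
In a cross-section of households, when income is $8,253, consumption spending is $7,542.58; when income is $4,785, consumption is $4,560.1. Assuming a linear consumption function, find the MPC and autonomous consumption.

MPC = 0.86; a = 445

MPC = ΔC/ΔY = (7542.58 − 4560.1)/(8253 − 4785) = 2982.48/3468 = 0.86
a = C − MPC·Y = 4560.1 − 0.86(4785) = 4560.1 − 4115.1 = 445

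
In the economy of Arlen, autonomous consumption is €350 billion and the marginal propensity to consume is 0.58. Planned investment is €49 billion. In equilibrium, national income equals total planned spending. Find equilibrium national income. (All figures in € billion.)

Y = 950

Y = C + I = 350 + 0.58Y + 49
Y − 0.58Y = 399
0.42Y = 399, so Y = 399/0.42 = 950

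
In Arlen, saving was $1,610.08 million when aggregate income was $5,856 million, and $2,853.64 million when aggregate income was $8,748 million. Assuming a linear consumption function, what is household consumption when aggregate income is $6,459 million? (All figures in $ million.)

MPS = ΔS/ΔY = (2853.64 − 1610.08)/(8748 − 5856) = 1243.56/2892 = 0.43
MPC = 1 − MPS = 0.57
Autonomous saving = 1610.08 − 0.43(5856) = -908, so a = 908
C = 908 + 0.57(6459) = 908 + 3681.63 = 4589.63

C = 4589.63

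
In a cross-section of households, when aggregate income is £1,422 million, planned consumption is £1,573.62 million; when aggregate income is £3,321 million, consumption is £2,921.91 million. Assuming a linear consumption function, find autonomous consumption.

MPC = ΔC/ΔY = (2921.91 − 1573.62)/(3321 − 1422) = 1348.29/1899 = 0.71
a = C − MPC·Y = 1573.62 − 0.71(1422) = 1573.62 − 1009.62 = 564

a = 564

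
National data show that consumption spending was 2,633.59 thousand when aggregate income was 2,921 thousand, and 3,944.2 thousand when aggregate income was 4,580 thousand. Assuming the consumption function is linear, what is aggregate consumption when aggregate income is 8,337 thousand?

MPC = (3944.2 − 2633.59)/(4580 − 2921) = 1310.61/1659 = 0.79
a = 2633.59 − 0.79(2921) = 2633.59 − 2307.59 = 326
C = 326 + 0.79(8337) = 326 + 6586.23 = 6912.23

C = 6912.23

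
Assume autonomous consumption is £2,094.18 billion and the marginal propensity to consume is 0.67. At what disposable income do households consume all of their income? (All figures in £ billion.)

Y = 6346

At break-even, C = Y: 2094.18 + 0.67Y = Y
0.33Y = 2094.18, so Y = 2094.18/0.33 = 6346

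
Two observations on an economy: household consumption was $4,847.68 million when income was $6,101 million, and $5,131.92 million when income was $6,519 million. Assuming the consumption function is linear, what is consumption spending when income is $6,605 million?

MPC = (5131.92 − 4847.68)/(6519 − 6101) = 284.24/418 = 0.68
a = 4847.68 − 0.68(6101) = 4847.68 − 4148.68 = 699
C = 699 + 0.68(6605) = 699 + 4491.4 = 5190.4

C = 5190.4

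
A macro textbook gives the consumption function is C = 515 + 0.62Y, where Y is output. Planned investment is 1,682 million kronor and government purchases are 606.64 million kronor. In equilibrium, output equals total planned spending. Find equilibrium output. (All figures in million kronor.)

Y = 7378

Y = C + I + G = 515 + 0.62Y + 1682 + 606.64
Y − 0.62Y = 2803.64
0.38Y = 2803.64, so Y = 2803.64/0.38 = 7378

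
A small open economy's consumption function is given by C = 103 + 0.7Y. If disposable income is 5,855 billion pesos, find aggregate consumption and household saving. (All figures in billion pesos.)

C = 103 + 0.7(5855) = 103 + 4098.5 = 4201.5
S = Y − C = 5855 − 4201.5 = 1653.5

C = 4201.5; S = 1653.5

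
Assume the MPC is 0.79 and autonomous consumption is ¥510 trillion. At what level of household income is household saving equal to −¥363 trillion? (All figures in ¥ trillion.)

S = Y − C = -510 + 0.21Y
-510 + 0.21Y = -363, so 0.21Y = 147 and Y = 700

Y = 700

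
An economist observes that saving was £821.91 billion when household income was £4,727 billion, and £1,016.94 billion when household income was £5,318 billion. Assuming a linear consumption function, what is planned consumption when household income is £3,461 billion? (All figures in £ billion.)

C = 3056.87

MPS = ΔS/ΔY = (1016.94 − 821.91)/(5318 − 4727) = 195.03/591 = 0.33
MPC = 1 − MPS = 0.67
Autonomous saving = 821.91 − 0.33(4727) = -738, so a = 738
C = 738 + 0.67(3461) = 738 + 2318.87 = 3056.87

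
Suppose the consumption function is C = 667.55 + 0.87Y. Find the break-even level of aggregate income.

At break-even, C = Y: 667.55 + 0.87Y = Y
0.13Y = 667.55, so Y = 667.55/0.13 = 5135

Y = 5135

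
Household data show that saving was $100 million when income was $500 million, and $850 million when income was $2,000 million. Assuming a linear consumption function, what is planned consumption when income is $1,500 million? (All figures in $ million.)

MPS = ΔS/ΔY = (850 − 100)/(2000 − 500) = 750/1500 = 0.5
MPC = 1 − MPS = 0.5
Autonomous saving = 100 − 0.5(500) = -150, so a = 150
C = 150 + 0.5(1500) = 150 + 750 = 900

C = 900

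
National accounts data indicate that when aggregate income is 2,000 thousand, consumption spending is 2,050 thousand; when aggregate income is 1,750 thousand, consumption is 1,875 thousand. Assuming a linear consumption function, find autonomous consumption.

a = 650

MPC = ΔC/ΔY = (2050 − 1875)/(2000 − 1750) = 175/250 = 0.7
a = C − MPC·Y = 1875 − 0.7(1750) = 1875 − 1225 = 650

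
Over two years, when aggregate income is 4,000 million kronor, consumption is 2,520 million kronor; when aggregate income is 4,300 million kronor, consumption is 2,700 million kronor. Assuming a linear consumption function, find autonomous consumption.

a = 120

MPC = ΔC/ΔY = (2700 − 2520)/(4300 − 4000) = 180/300 = 0.6
a = C − MPC·Y = 2520 − 0.6(4000) = 2520 − 2400 = 120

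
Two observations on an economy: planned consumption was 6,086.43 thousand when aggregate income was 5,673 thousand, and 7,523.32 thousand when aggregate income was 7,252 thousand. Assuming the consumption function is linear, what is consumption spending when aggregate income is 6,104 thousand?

C = 6478.64

MPC = (7523.32 − 6086.43)/(7252 − 5673) = 1436.89/1579 = 0.91
a = 6086.43 − 0.91(5673) = 6086.43 − 5162.43 = 924
C = 924 + 0.91(6104) = 924 + 5554.64 = 6478.64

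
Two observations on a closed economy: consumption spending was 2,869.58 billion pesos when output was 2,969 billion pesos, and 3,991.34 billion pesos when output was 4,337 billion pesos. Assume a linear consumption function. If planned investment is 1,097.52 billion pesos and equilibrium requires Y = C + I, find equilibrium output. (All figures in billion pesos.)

Y = 8514

MPC = (3991.34 − 2869.58)/(4337 − 2969) = 1121.76/1368 = 0.82
a = 2869.58 − 0.82(2969) = 435
Equilibrium: Y = 435 + 0.82Y + 1097.52
0.18Y = 1532.52, so Y = 1532.52/0.18 = 8514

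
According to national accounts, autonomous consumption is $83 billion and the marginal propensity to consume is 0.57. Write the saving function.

S = Y − C = Y − (83 + 0.57Y) = -83 + (1 − 0.57)Y

S = -83 + 0.43Y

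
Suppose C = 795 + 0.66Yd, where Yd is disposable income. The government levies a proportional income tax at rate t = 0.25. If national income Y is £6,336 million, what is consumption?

C = 3931.32

Yd = (1 − 0.25)(6336) = 0.75(6336) = 4752
C = 795 + 0.66(4752) = 795 + 3136.32 = 3931.32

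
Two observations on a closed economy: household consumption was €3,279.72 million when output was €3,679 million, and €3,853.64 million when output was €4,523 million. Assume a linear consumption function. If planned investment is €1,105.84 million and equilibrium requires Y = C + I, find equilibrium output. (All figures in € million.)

MPC = (3853.64 − 3279.72)/(4523 − 3679) = 573.92/844 = 0.68
a = 3279.72 − 0.68(3679) = 778
Equilibrium: Y = 778 + 0.68Y + 1105.84
0.32Y = 1883.84, so Y = 1883.84/0.32 = 5887

Y = 5887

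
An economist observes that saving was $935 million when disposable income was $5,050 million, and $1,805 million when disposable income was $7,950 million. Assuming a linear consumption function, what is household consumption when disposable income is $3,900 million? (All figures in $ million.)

MPS = ΔS/ΔY = (1805 − 935)/(7950 − 5050) = 870/2900 = 0.3
MPC = 1 − MPS = 0.7
Autonomous saving = 935 − 0.3(5050) = -580, so a = 580
C = 580 + 0.7(3900) = 580 + 2730 = 3310

C = 3310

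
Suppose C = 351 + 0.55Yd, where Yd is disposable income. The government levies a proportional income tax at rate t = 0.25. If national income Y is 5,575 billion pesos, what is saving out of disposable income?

Yd = (1 − 0.25)(5575) = 0.75(5575) = 4181.25
C = 351 + 0.55(4181.25) = 351 + 2299.6875 = 2650.6875
S = Yd − C = 4181.25 − 2650.6875 = 1530.5625

S = 1530.5625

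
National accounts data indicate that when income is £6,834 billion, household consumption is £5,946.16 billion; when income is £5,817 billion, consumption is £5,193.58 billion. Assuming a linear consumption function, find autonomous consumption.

a = 889

MPC = ΔC/ΔY = (5946.16 − 5193.58)/(6834 − 5817) = 752.58/1017 = 0.74
a = C − MPC·Y = 5193.58 − 0.74(5817) = 5193.58 − 4304.58 = 889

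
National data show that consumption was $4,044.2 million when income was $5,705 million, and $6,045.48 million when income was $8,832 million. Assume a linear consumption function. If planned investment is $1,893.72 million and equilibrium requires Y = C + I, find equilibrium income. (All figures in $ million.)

Y = 6352

MPC = (6045.48 − 4044.2)/(8832 − 5705) = 2001.28/3127 = 0.64
a = 4044.2 − 0.64(5705) = 393
Equilibrium: Y = 393 + 0.64Y + 1893.72
0.36Y = 2286.72, so Y = 2286.72/0.36 = 6352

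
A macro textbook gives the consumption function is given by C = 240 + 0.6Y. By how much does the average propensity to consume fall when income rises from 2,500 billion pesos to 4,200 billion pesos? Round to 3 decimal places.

ΔAPC = 0.039

At Y = 2500: C = 240 + 0.6(2500) = 1740, APC = 1740/2500 = 0.6960
At Y = 4200: C = 2760, APC = 2760/4200 = 0.6571
Fall in APC = 0.6960 − 0.6571 = 0.0389 ≈ 0.039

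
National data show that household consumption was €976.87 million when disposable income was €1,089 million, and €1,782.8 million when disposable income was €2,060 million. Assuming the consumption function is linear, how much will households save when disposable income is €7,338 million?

MPC = (1782.8 − 976.87)/(2060 − 1089) = 805.93/971 = 0.83
a = 976.87 − 0.83(1089) = 976.87 − 903.87 = 73
C = 73 + 0.83(7338) = 6163.54
S = 7338 − 6163.54 = 1174.46

S = 1174.46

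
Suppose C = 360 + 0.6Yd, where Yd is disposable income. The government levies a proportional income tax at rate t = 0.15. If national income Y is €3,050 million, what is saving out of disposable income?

S = 677

Yd = (1 − 0.15)(3050) = 0.85(3050) = 2592.5
C = 360 + 0.6(2592.5) = 360 + 1555.5 = 1915.5
S = Yd − C = 2592.5 − 1915.5 = 677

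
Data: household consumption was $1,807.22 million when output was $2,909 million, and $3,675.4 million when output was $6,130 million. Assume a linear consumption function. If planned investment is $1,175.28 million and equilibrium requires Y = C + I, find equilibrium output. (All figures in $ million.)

MPC = (3675.4 − 1807.22)/(6130 − 2909) = 1868.18/3221 = 0.58
a = 1807.22 − 0.58(2909) = 120
Equilibrium: Y = 120 + 0.58Y + 1175.28
0.42Y = 1295.28, so Y = 1295.28/0.42 = 3084

Y = 3084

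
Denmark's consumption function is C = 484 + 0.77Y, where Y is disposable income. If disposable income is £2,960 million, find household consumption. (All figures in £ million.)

C = 484 + 0.77(2960) = 484 + 2279.2 = 2763.2

C = 2763.2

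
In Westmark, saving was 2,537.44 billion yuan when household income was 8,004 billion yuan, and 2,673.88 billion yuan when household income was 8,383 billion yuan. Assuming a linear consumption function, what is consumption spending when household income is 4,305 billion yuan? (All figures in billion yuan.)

C = 3099.2

MPS = ΔS/ΔY = (2673.88 − 2537.44)/(8383 − 8004) = 136.44/379 = 0.36
MPC = 1 − MPS = 0.64
Autonomous saving = 2537.44 − 0.36(8004) = -344, so a = 344
C = 344 + 0.64(4305) = 344 + 2755.2 = 3099.2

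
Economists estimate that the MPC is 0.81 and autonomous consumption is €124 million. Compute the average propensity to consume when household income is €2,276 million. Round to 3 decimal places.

C = 124 + 0.81(2276) = 1967.56
APC = C/Y = 1967.56/2276 = 0.864

APC = 0.864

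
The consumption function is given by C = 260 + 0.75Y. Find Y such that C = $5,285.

260 + 0.75Y = 5285
0.75Y = 5025, so Y = 5025/0.75 = 6700

Y = 6700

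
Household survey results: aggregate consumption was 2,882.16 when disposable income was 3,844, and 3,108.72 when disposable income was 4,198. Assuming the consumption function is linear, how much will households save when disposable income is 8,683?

S = 2703.88

MPC = (3108.72 − 2882.16)/(4198 − 3844) = 226.56/354 = 0.64
a = 2882.16 − 0.64(3844) = 2882.16 − 2460.16 = 422
C = 422 + 0.64(8683) = 5979.12
S = 8683 − 5979.12 = 2703.88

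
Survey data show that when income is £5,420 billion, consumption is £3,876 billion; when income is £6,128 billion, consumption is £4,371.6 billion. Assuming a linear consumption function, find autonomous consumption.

MPC = ΔC/ΔY = (4371.6 − 3876)/(6128 − 5420) = 495.6/708 = 0.7
a = C − MPC·Y = 3876 − 0.7(5420) = 3876 − 3794 = 82

a = 82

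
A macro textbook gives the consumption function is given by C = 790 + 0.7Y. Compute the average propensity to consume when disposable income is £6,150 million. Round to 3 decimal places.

C = 790 + 0.7(6150) = 5095
APC = C/Y = 5095/6150 = 0.828

APC = 0.828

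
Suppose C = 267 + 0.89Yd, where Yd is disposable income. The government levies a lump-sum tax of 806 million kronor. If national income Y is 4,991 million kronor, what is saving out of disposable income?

Yd = Y − T = 4991 − 806 = 4185
C = 267 + 0.89(4185) = 267 + 3724.65 = 3991.65
S = Yd − C = 4185 − 3991.65 = 193.35

S = 193.35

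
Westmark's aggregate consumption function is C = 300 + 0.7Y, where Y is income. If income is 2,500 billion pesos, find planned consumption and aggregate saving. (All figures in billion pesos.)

C = 300 + 0.7(2500) = 300 + 1750 = 2050
S = Y − C = 2500 − 2050 = 450

C = 2050; S = 450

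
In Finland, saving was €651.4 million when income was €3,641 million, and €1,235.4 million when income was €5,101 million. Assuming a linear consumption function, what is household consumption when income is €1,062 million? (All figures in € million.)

C = 1442.2

MPS = ΔS/ΔY = (1235.4 − 651.4)/(5101 − 3641) = 584/1460 = 0.4
MPC = 1 − MPS = 0.6
Autonomous saving = 651.4 − 0.4(3641) = -805, so a = 805
C = 805 + 0.6(1062) = 805 + 637.2 = 1442.2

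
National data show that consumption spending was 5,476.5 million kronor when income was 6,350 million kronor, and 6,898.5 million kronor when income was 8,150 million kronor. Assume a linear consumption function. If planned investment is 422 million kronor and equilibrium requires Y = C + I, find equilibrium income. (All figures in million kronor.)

MPC = (6898.5 − 5476.5)/(8150 − 6350) = 1422/1800 = 0.79
a = 5476.5 − 0.79(6350) = 460
Equilibrium: Y = 460 + 0.79Y + 422
0.21Y = 882, so Y = 882/0.21 = 4200

Y = 4200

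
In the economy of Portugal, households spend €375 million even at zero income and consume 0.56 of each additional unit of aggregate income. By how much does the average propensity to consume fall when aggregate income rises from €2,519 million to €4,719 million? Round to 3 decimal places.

ΔAPC = 0.069

At Y = 2519: C = 375 + 0.56(2519) = 1785.64, APC = 1785.64/2519 = 0.7089
At Y = 4719: C = 3017.64, APC = 3017.64/4719 = 0.6395
Fall in APC = 0.7089 − 0.6395 = 0.0694 ≈ 0.069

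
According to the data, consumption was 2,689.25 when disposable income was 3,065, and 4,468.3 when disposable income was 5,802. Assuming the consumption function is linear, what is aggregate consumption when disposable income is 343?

C = 919.95

MPC = (4468.3 − 2689.25)/(5802 − 3065) = 1779.05/2737 = 0.65
a = 2689.25 − 0.65(3065) = 2689.25 − 1992.25 = 697
C = 697 + 0.65(343) = 697 + 222.95 = 919.95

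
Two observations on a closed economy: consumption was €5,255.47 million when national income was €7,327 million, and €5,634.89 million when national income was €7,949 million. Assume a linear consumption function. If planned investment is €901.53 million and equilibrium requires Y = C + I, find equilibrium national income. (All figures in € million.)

Y = 4327

MPC = (5634.89 − 5255.47)/(7949 − 7327) = 379.42/622 = 0.61
a = 5255.47 − 0.61(7327) = 786
Equilibrium: Y = 786 + 0.61Y + 901.53
0.39Y = 1687.53, so Y = 1687.53/0.39 = 4327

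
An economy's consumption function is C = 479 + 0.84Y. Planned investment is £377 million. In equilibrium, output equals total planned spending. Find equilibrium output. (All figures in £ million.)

Y = 5350

Y = C + I = 479 + 0.84Y + 377
Y − 0.84Y = 856
0.16Y = 856, so Y = 856/0.16 = 5350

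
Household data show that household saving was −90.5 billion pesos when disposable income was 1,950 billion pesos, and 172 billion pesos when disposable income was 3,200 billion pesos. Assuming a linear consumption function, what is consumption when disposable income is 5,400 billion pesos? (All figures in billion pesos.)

MPS = ΔS/ΔY = (172 − (-90.5))/(3200 − 1950) = 262.5/1250 = 0.21
MPC = 1 − MPS = 0.79
Autonomous saving = -90.5 − 0.21(1950) = -500, so a = 500
C = 500 + 0.79(5400) = 500 + 4266 = 4766

C = 4766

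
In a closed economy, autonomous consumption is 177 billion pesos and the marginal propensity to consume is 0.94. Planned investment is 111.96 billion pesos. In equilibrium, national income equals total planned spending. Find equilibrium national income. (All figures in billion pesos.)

Y = 4816

Y = C + I = 177 + 0.94Y + 111.96
Y − 0.94Y = 288.96
0.06Y = 288.96, so Y = 288.96/0.06 = 4816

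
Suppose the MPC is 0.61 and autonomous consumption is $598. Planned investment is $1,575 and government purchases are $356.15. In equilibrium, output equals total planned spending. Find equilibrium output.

Y = C + I + G = 598 + 0.61Y + 1575 + 356.15
Y − 0.61Y = 2529.15
0.39Y = 2529.15, so Y = 2529.15/0.39 = 6485

Y = 6485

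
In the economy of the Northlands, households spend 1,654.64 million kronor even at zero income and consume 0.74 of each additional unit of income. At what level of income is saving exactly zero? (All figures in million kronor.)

Y = 6364

At break-even, C = Y: 1654.64 + 0.74Y = Y
0.26Y = 1654.64, so Y = 1654.64/0.26 = 6364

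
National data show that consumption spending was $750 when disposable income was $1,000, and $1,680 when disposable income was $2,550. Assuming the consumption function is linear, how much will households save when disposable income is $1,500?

MPC = (1680 − 750)/(2550 − 1000) = 930/1550 = 0.6
a = 750 − 0.6(1000) = 750 − 600 = 150
C = 150 + 0.6(1500) = 1050
S = 1500 − 1050 = 450

S = 450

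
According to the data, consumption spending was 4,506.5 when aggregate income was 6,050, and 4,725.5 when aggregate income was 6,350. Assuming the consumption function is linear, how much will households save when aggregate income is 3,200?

MPC = (4725.5 − 4506.5)/(6350 − 6050) = 219/300 = 0.73
a = 4506.5 − 0.73(6050) = 4506.5 − 4416.5 = 90
C = 90 + 0.73(3200) = 2426
S = 3200 − 2426 = 774

S = 774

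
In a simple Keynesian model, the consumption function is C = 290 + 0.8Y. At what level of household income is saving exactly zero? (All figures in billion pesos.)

At break-even, C = Y: 290 + 0.8Y = Y
0.2Y = 290, so Y = 290/0.2 = 1450

Y = 1450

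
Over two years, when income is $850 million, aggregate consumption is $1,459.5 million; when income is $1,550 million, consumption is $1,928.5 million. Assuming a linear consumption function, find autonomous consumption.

a = 890

MPC = ΔC/ΔY = (1928.5 − 1459.5)/(1550 − 850) = 469/700 = 0.67
a = C − MPC·Y = 1459.5 − 0.67(850) = 1459.5 − 569.5 = 890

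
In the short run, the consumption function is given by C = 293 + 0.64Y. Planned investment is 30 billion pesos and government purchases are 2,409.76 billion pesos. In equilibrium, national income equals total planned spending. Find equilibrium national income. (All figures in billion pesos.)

Y = C + I + G = 293 + 0.64Y + 30 + 2409.76
Y − 0.64Y = 2732.76
0.36Y = 2732.76, so Y = 2732.76/0.36 = 7591

Y = 7591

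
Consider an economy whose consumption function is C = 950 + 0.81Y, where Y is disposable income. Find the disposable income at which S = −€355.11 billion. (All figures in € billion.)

S = Y − C = -950 + 0.19Y
-950 + 0.19Y = -355.11, so 0.19Y = 594.89 and Y = 3131

Y = 3131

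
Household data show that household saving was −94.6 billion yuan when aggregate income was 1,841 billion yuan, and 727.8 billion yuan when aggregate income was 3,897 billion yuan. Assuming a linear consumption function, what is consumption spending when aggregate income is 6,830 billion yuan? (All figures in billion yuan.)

MPS = ΔS/ΔY = (727.8 − (-94.6))/(3897 − 1841) = 822.4/2056 = 0.4
MPC = 1 − MPS = 0.6
Autonomous saving = -94.6 − 0.4(1841) = -831, so a = 831
C = 831 + 0.6(6830) = 831 + 4098 = 4929

C = 4929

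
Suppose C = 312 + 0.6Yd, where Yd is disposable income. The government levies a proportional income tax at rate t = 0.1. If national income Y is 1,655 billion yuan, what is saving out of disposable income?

S = 283.8

Yd = (1 − 0.1)(1655) = 0.9(1655) = 1489.5
C = 312 + 0.6(1489.5) = 312 + 893.7 = 1205.7
S = Yd − C = 1489.5 − 1205.7 = 283.8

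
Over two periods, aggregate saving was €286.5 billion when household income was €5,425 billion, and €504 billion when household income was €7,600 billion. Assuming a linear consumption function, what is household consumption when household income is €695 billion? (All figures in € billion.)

C = 881.5

MPS = ΔS/ΔY = (504 − 286.5)/(7600 − 5425) = 217.5/2175 = 0.1
MPC = 1 − MPS = 0.9
Autonomous saving = 286.5 − 0.1(5425) = -256, so a = 256
C = 256 + 0.9(695) = 256 + 625.5 = 881.5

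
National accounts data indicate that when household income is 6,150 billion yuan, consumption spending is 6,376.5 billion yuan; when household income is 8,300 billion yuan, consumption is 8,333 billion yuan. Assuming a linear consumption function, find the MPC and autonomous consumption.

MPC = 0.91; a = 780

MPC = ΔC/ΔY = (8333 − 6376.5)/(8300 − 6150) = 1956.5/2150 = 0.91
a = C − MPC·Y = 6376.5 − 0.91(6150) = 6376.5 − 5596.5 = 780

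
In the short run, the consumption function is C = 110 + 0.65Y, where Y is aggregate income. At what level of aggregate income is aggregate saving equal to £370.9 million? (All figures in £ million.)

Y = 1374

S = Y − C = -110 + 0.35Y
-110 + 0.35Y = 370.9, so 0.35Y = 480.9 and Y = 1374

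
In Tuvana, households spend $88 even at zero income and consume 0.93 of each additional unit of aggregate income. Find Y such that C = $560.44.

Y = 508

88 + 0.93Y = 560.44
0.93Y = 472.44, so Y = 472.44/0.93 = 508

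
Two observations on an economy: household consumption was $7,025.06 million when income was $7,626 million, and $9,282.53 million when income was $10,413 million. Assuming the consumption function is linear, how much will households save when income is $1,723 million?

MPC = (9282.53 − 7025.06)/(10413 − 7626) = 2257.47/2787 = 0.81
a = 7025.06 − 0.81(7626) = 7025.06 − 6177.06 = 848
C = 848 + 0.81(1723) = 2243.63
S = 1723 − 2243.63 = -520.63

S = -520.63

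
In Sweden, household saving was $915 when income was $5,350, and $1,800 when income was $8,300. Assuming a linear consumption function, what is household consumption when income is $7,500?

C = 5940

MPS = ΔS/ΔY = (1800 − 915)/(8300 − 5350) = 885/2950 = 0.3
MPC = 1 − MPS = 0.7
Autonomous saving = 915 − 0.3(5350) = -690, so a = 690
C = 690 + 0.7(7500) = 690 + 5250 = 5940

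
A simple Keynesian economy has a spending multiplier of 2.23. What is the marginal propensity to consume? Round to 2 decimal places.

k = 1/(1 − MPC), so 1 − MPC = 1/k = 1/2.23 = 0.4484
MPC = 1 − 0.4484 = 0.55

MPC = 0.55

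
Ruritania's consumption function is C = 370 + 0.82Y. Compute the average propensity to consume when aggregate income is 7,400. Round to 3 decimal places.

APC = 0.870

C = 370 + 0.82(7400) = 6438
APC = C/Y = 6438/7400 = 0.870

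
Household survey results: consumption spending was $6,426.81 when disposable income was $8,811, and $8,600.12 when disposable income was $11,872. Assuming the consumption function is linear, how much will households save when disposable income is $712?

S = 35.48

MPC = (8600.12 − 6426.81)/(11872 − 8811) = 2173.31/3061 = 0.71
a = 6426.81 − 0.71(8811) = 6426.81 − 6255.81 = 171
C = 171 + 0.71(712) = 676.52
S = 712 − 676.52 = 35.48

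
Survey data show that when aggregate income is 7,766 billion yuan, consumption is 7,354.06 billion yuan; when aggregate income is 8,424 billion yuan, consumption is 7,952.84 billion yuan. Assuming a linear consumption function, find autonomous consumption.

a = 287

MPC = ΔC/ΔY = (7952.84 − 7354.06)/(8424 − 7766) = 598.78/658 = 0.91
a = C − MPC·Y = 7354.06 − 0.91(7766) = 7354.06 − 7067.06 = 287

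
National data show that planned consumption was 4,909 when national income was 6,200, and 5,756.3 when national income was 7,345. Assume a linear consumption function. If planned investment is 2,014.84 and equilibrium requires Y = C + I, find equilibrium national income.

Y = 8984

MPC = (5756.3 − 4909)/(7345 − 6200) = 847.3/1145 = 0.74
a = 4909 − 0.74(6200) = 321
Equilibrium: Y = 321 + 0.74Y + 2014.84
0.26Y = 2335.84, so Y = 2335.84/0.26 = 8984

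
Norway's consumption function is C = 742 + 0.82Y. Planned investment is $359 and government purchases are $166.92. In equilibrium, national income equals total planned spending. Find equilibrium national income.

Y = 7044

Y = C + I + G = 742 + 0.82Y + 359 + 166.92
Y − 0.82Y = 1267.92
0.18Y = 1267.92, so Y = 1267.92/0.18 = 7044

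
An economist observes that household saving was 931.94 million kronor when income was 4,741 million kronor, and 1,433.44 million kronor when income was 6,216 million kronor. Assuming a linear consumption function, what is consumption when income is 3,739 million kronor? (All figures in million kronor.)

C = 3147.74

MPS = ΔS/ΔY = (1433.44 − 931.94)/(6216 − 4741) = 501.5/1475 = 0.34
MPC = 1 − MPS = 0.66
Autonomous saving = 931.94 − 0.34(4741) = -680, so a = 680
C = 680 + 0.66(3739) = 680 + 2467.74 = 3147.74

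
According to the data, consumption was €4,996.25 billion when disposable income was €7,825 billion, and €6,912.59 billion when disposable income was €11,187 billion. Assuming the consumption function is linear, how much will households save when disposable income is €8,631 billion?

MPC = (6912.59 − 4996.25)/(11187 − 7825) = 1916.34/3362 = 0.57
a = 4996.25 − 0.57(7825) = 4996.25 − 4460.25 = 536
C = 536 + 0.57(8631) = 5455.67
S = 8631 − 5455.67 = 3175.33

S = 3175.33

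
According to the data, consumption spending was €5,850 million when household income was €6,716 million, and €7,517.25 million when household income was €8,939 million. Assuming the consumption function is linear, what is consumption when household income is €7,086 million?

C = 6127.5

MPC = (7517.25 − 5850)/(8939 − 6716) = 1667.25/2223 = 0.75
a = 5850 − 0.75(6716) = 5850 − 5037 = 813
C = 813 + 0.75(7086) = 813 + 5314.5 = 6127.5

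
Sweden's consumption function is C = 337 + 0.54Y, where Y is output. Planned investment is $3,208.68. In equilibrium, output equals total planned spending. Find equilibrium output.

Y = C + I = 337 + 0.54Y + 3208.68
Y − 0.54Y = 3545.68
0.46Y = 3545.68, so Y = 3545.68/0.46 = 7708

Y = 7708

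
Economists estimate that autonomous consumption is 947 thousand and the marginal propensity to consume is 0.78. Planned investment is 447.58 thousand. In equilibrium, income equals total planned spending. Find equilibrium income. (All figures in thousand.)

Y = C + I = 947 + 0.78Y + 447.58
Y − 0.78Y = 1394.58
0.22Y = 1394.58, so Y = 1394.58/0.22 = 6339

Y = 6339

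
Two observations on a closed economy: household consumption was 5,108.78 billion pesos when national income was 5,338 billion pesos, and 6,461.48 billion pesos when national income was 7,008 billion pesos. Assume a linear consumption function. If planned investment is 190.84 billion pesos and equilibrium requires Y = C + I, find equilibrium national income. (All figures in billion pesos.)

MPC = (6461.48 − 5108.78)/(7008 − 5338) = 1352.7/1670 = 0.81
a = 5108.78 − 0.81(5338) = 785
Equilibrium: Y = 785 + 0.81Y + 190.84
0.19Y = 975.84, so Y = 975.84/0.19 = 5136

Y = 5136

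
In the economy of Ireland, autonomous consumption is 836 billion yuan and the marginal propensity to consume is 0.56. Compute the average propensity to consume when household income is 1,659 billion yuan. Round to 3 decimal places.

C = 836 + 0.56(1659) = 1765.04
APC = C/Y = 1765.04/1659 = 1.064

APC = 1.064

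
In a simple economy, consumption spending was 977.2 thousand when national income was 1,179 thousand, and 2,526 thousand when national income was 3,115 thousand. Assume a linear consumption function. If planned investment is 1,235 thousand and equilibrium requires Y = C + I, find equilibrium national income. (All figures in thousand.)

Y = 6345

MPC = (2526 − 977.2)/(3115 − 1179) = 1548.8/1936 = 0.8
a = 977.2 − 0.8(1179) = 34
Equilibrium: Y = 34 + 0.8Y + 1235
0.2Y = 1269, so Y = 1269/0.2 = 6345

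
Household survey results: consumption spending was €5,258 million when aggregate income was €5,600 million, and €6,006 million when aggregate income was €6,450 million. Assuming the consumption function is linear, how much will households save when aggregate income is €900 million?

MPC = (6006 − 5258)/(6450 − 5600) = 748/850 = 0.88
a = 5258 − 0.88(5600) = 5258 − 4928 = 330
C = 330 + 0.88(900) = 1122
S = 900 − 1122 = -222

S = -222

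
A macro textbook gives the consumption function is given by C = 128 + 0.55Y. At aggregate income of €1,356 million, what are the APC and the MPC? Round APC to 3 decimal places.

MPC = 0.55 (the slope of the consumption function)
C = 128 + 0.55(1356) = 873.8, so APC = 873.8/1356 = 0.644

APC = 0.644; MPC = 0.55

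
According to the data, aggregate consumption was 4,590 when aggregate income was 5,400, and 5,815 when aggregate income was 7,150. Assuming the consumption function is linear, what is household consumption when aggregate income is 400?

C = 1090

MPC = (5815 − 4590)/(7150 − 5400) = 1225/1750 = 0.7
a = 4590 − 0.7(5400) = 4590 − 3780 = 810
C = 810 + 0.7(400) = 810 + 280 = 1090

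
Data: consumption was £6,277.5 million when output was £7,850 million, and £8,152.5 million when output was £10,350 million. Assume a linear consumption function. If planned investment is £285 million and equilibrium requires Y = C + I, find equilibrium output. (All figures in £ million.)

MPC = (8152.5 − 6277.5)/(10350 − 7850) = 1875/2500 = 0.75
a = 6277.5 − 0.75(7850) = 390
Equilibrium: Y = 390 + 0.75Y + 285
0.25Y = 675, so Y = 675/0.25 = 2700

Y = 2700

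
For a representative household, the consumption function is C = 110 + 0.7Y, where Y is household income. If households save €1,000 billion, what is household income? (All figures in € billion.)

Y = 3700

S = Y − C = -110 + 0.3Y
-110 + 0.3Y = 1000, so 0.3Y = 1110 and Y = 3700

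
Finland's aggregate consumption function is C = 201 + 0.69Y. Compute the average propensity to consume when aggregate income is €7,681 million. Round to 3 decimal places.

APC = 0.716

C = 201 + 0.69(7681) = 5500.89
APC = C/Y = 5500.89/7681 = 0.716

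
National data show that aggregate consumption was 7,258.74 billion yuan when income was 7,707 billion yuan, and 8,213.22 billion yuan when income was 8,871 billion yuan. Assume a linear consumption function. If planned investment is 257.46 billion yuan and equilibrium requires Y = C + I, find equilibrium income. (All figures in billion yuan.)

Y = 6647

MPC = (8213.22 − 7258.74)/(8871 − 7707) = 954.48/1164 = 0.82
a = 7258.74 − 0.82(7707) = 939
Equilibrium: Y = 939 + 0.82Y + 257.46
0.18Y = 1196.46, so Y = 1196.46/0.18 = 6647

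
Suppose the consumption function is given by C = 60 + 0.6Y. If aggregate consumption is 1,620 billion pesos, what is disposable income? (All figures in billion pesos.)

60 + 0.6Y = 1620
0.6Y = 1560, so Y = 1560/0.6 = 2600

Y = 2600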